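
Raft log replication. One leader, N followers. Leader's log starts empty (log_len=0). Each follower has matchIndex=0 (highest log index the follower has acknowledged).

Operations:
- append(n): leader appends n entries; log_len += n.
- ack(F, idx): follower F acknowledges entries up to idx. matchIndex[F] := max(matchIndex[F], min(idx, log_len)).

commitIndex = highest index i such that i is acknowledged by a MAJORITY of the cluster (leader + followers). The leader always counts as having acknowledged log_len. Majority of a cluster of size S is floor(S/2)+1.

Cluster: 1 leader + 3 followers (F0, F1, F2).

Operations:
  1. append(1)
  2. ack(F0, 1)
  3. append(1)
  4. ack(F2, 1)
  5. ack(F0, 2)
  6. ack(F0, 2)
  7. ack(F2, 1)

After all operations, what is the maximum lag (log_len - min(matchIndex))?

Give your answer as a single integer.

Answer: 2

Derivation:
Op 1: append 1 -> log_len=1
Op 2: F0 acks idx 1 -> match: F0=1 F1=0 F2=0; commitIndex=0
Op 3: append 1 -> log_len=2
Op 4: F2 acks idx 1 -> match: F0=1 F1=0 F2=1; commitIndex=1
Op 5: F0 acks idx 2 -> match: F0=2 F1=0 F2=1; commitIndex=1
Op 6: F0 acks idx 2 -> match: F0=2 F1=0 F2=1; commitIndex=1
Op 7: F2 acks idx 1 -> match: F0=2 F1=0 F2=1; commitIndex=1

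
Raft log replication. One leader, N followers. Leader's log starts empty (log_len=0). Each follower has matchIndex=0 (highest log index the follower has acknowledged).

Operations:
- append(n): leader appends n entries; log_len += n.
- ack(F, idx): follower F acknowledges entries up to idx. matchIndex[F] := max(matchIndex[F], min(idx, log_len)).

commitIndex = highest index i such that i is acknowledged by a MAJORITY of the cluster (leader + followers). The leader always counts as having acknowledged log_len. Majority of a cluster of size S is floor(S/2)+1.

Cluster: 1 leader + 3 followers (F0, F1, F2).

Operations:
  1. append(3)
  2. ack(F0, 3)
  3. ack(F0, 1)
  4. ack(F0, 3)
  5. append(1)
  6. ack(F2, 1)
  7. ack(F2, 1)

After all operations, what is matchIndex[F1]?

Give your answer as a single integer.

Op 1: append 3 -> log_len=3
Op 2: F0 acks idx 3 -> match: F0=3 F1=0 F2=0; commitIndex=0
Op 3: F0 acks idx 1 -> match: F0=3 F1=0 F2=0; commitIndex=0
Op 4: F0 acks idx 3 -> match: F0=3 F1=0 F2=0; commitIndex=0
Op 5: append 1 -> log_len=4
Op 6: F2 acks idx 1 -> match: F0=3 F1=0 F2=1; commitIndex=1
Op 7: F2 acks idx 1 -> match: F0=3 F1=0 F2=1; commitIndex=1

Answer: 0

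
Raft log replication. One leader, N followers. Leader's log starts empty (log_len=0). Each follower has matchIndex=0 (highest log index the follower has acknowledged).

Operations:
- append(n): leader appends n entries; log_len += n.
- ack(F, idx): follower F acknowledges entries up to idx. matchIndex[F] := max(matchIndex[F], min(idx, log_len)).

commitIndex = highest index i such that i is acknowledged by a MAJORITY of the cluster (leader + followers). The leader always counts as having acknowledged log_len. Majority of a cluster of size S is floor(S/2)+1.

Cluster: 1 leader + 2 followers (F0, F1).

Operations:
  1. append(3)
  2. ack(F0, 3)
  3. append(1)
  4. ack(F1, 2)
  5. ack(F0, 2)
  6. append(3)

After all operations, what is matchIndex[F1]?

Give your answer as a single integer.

Op 1: append 3 -> log_len=3
Op 2: F0 acks idx 3 -> match: F0=3 F1=0; commitIndex=3
Op 3: append 1 -> log_len=4
Op 4: F1 acks idx 2 -> match: F0=3 F1=2; commitIndex=3
Op 5: F0 acks idx 2 -> match: F0=3 F1=2; commitIndex=3
Op 6: append 3 -> log_len=7

Answer: 2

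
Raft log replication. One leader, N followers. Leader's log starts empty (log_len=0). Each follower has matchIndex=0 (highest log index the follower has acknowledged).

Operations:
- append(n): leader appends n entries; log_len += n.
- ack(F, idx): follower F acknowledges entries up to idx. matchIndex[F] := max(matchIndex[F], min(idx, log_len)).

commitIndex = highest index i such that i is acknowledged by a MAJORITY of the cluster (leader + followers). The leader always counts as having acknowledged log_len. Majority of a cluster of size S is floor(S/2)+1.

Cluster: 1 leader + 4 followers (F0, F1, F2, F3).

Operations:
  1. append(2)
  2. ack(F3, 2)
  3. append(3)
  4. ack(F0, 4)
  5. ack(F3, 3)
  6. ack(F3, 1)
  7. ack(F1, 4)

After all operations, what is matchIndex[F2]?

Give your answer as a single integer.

Answer: 0

Derivation:
Op 1: append 2 -> log_len=2
Op 2: F3 acks idx 2 -> match: F0=0 F1=0 F2=0 F3=2; commitIndex=0
Op 3: append 3 -> log_len=5
Op 4: F0 acks idx 4 -> match: F0=4 F1=0 F2=0 F3=2; commitIndex=2
Op 5: F3 acks idx 3 -> match: F0=4 F1=0 F2=0 F3=3; commitIndex=3
Op 6: F3 acks idx 1 -> match: F0=4 F1=0 F2=0 F3=3; commitIndex=3
Op 7: F1 acks idx 4 -> match: F0=4 F1=4 F2=0 F3=3; commitIndex=4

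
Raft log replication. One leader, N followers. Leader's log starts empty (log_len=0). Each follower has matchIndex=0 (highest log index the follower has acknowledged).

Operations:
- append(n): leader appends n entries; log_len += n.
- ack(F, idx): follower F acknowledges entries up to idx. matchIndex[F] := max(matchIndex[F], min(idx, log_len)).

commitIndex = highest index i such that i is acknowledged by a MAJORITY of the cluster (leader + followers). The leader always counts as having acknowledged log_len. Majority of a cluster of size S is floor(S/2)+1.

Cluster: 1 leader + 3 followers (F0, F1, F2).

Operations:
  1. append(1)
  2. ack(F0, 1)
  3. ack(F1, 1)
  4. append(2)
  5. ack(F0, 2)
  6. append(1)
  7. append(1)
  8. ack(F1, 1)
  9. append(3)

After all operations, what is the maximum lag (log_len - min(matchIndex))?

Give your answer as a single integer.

Op 1: append 1 -> log_len=1
Op 2: F0 acks idx 1 -> match: F0=1 F1=0 F2=0; commitIndex=0
Op 3: F1 acks idx 1 -> match: F0=1 F1=1 F2=0; commitIndex=1
Op 4: append 2 -> log_len=3
Op 5: F0 acks idx 2 -> match: F0=2 F1=1 F2=0; commitIndex=1
Op 6: append 1 -> log_len=4
Op 7: append 1 -> log_len=5
Op 8: F1 acks idx 1 -> match: F0=2 F1=1 F2=0; commitIndex=1
Op 9: append 3 -> log_len=8

Answer: 8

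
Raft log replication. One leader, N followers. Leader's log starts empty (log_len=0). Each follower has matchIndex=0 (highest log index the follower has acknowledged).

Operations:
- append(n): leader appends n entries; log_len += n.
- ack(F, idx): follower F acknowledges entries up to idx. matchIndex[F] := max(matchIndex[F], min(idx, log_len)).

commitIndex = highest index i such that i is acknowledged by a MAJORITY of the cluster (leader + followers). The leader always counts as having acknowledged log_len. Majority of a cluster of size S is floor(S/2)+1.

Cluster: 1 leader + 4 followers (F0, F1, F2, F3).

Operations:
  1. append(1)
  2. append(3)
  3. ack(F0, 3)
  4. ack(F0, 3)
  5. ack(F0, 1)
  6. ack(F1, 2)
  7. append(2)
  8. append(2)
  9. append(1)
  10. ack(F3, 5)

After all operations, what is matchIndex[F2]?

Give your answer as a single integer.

Op 1: append 1 -> log_len=1
Op 2: append 3 -> log_len=4
Op 3: F0 acks idx 3 -> match: F0=3 F1=0 F2=0 F3=0; commitIndex=0
Op 4: F0 acks idx 3 -> match: F0=3 F1=0 F2=0 F3=0; commitIndex=0
Op 5: F0 acks idx 1 -> match: F0=3 F1=0 F2=0 F3=0; commitIndex=0
Op 6: F1 acks idx 2 -> match: F0=3 F1=2 F2=0 F3=0; commitIndex=2
Op 7: append 2 -> log_len=6
Op 8: append 2 -> log_len=8
Op 9: append 1 -> log_len=9
Op 10: F3 acks idx 5 -> match: F0=3 F1=2 F2=0 F3=5; commitIndex=3

Answer: 0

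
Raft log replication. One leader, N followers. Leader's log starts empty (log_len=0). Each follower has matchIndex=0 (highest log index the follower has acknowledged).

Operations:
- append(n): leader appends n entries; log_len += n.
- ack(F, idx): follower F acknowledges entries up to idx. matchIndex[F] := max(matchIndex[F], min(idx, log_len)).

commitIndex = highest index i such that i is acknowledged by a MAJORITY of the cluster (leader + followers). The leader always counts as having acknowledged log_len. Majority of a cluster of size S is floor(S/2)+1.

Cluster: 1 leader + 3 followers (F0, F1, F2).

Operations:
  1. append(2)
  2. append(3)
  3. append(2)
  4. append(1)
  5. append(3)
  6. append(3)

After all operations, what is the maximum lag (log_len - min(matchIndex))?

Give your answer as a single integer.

Op 1: append 2 -> log_len=2
Op 2: append 3 -> log_len=5
Op 3: append 2 -> log_len=7
Op 4: append 1 -> log_len=8
Op 5: append 3 -> log_len=11
Op 6: append 3 -> log_len=14

Answer: 14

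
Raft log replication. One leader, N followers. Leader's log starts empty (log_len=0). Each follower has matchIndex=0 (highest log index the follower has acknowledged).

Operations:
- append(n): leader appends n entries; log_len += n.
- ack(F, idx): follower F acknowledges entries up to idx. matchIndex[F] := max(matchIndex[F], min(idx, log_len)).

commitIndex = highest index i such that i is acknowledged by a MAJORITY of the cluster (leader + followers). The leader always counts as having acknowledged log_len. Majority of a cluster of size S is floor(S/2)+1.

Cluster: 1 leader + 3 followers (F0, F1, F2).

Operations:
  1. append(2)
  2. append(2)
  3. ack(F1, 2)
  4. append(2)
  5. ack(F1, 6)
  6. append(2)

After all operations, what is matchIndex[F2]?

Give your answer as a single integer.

Answer: 0

Derivation:
Op 1: append 2 -> log_len=2
Op 2: append 2 -> log_len=4
Op 3: F1 acks idx 2 -> match: F0=0 F1=2 F2=0; commitIndex=0
Op 4: append 2 -> log_len=6
Op 5: F1 acks idx 6 -> match: F0=0 F1=6 F2=0; commitIndex=0
Op 6: append 2 -> log_len=8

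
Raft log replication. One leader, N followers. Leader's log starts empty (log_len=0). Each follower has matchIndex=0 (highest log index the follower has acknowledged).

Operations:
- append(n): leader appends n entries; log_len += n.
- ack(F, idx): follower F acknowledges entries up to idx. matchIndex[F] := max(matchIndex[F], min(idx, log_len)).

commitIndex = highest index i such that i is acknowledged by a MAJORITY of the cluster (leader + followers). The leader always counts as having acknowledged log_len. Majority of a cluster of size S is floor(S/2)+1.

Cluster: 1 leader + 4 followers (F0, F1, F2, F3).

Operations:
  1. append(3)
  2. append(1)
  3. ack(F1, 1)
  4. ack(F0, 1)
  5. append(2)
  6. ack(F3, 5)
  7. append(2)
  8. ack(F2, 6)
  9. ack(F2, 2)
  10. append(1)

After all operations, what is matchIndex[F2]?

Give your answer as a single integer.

Answer: 6

Derivation:
Op 1: append 3 -> log_len=3
Op 2: append 1 -> log_len=4
Op 3: F1 acks idx 1 -> match: F0=0 F1=1 F2=0 F3=0; commitIndex=0
Op 4: F0 acks idx 1 -> match: F0=1 F1=1 F2=0 F3=0; commitIndex=1
Op 5: append 2 -> log_len=6
Op 6: F3 acks idx 5 -> match: F0=1 F1=1 F2=0 F3=5; commitIndex=1
Op 7: append 2 -> log_len=8
Op 8: F2 acks idx 6 -> match: F0=1 F1=1 F2=6 F3=5; commitIndex=5
Op 9: F2 acks idx 2 -> match: F0=1 F1=1 F2=6 F3=5; commitIndex=5
Op 10: append 1 -> log_len=9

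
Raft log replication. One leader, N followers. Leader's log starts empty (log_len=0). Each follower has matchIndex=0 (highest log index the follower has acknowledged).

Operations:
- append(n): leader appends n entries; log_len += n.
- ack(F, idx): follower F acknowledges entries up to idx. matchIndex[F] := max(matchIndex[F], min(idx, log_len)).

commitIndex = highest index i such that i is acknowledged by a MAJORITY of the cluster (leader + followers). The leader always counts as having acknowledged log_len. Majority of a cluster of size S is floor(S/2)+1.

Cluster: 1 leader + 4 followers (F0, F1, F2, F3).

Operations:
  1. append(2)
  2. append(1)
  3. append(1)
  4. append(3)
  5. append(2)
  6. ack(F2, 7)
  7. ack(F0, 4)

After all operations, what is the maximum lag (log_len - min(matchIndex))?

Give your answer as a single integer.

Op 1: append 2 -> log_len=2
Op 2: append 1 -> log_len=3
Op 3: append 1 -> log_len=4
Op 4: append 3 -> log_len=7
Op 5: append 2 -> log_len=9
Op 6: F2 acks idx 7 -> match: F0=0 F1=0 F2=7 F3=0; commitIndex=0
Op 7: F0 acks idx 4 -> match: F0=4 F1=0 F2=7 F3=0; commitIndex=4

Answer: 9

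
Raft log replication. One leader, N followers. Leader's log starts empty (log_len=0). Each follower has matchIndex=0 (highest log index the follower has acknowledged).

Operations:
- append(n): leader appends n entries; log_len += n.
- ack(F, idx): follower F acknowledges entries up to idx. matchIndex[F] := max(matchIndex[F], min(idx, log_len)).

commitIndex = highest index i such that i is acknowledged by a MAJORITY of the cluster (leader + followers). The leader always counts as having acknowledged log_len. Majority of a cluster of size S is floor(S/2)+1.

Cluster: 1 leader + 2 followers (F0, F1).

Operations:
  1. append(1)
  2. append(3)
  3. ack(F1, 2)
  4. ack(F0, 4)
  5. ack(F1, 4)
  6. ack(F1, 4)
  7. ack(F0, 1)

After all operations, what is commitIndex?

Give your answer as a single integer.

Op 1: append 1 -> log_len=1
Op 2: append 3 -> log_len=4
Op 3: F1 acks idx 2 -> match: F0=0 F1=2; commitIndex=2
Op 4: F0 acks idx 4 -> match: F0=4 F1=2; commitIndex=4
Op 5: F1 acks idx 4 -> match: F0=4 F1=4; commitIndex=4
Op 6: F1 acks idx 4 -> match: F0=4 F1=4; commitIndex=4
Op 7: F0 acks idx 1 -> match: F0=4 F1=4; commitIndex=4

Answer: 4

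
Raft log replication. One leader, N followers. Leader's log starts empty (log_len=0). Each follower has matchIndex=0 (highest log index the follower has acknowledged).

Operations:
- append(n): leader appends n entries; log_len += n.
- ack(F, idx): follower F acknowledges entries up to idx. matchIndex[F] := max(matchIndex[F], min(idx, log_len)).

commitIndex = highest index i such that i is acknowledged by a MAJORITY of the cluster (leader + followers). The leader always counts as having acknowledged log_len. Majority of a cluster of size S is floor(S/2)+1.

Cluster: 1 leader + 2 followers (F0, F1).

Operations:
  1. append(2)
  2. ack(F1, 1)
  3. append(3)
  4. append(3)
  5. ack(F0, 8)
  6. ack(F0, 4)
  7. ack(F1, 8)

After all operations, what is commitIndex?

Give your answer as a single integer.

Op 1: append 2 -> log_len=2
Op 2: F1 acks idx 1 -> match: F0=0 F1=1; commitIndex=1
Op 3: append 3 -> log_len=5
Op 4: append 3 -> log_len=8
Op 5: F0 acks idx 8 -> match: F0=8 F1=1; commitIndex=8
Op 6: F0 acks idx 4 -> match: F0=8 F1=1; commitIndex=8
Op 7: F1 acks idx 8 -> match: F0=8 F1=8; commitIndex=8

Answer: 8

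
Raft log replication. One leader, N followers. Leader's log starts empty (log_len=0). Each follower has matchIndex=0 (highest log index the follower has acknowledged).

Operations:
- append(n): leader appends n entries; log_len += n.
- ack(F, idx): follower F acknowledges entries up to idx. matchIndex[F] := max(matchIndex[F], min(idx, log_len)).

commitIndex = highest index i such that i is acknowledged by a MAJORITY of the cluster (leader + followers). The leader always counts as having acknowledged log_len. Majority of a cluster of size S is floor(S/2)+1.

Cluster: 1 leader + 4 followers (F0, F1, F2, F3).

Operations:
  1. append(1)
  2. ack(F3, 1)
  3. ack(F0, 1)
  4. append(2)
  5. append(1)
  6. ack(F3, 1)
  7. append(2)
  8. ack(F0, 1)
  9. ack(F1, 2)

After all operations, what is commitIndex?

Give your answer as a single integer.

Answer: 1

Derivation:
Op 1: append 1 -> log_len=1
Op 2: F3 acks idx 1 -> match: F0=0 F1=0 F2=0 F3=1; commitIndex=0
Op 3: F0 acks idx 1 -> match: F0=1 F1=0 F2=0 F3=1; commitIndex=1
Op 4: append 2 -> log_len=3
Op 5: append 1 -> log_len=4
Op 6: F3 acks idx 1 -> match: F0=1 F1=0 F2=0 F3=1; commitIndex=1
Op 7: append 2 -> log_len=6
Op 8: F0 acks idx 1 -> match: F0=1 F1=0 F2=0 F3=1; commitIndex=1
Op 9: F1 acks idx 2 -> match: F0=1 F1=2 F2=0 F3=1; commitIndex=1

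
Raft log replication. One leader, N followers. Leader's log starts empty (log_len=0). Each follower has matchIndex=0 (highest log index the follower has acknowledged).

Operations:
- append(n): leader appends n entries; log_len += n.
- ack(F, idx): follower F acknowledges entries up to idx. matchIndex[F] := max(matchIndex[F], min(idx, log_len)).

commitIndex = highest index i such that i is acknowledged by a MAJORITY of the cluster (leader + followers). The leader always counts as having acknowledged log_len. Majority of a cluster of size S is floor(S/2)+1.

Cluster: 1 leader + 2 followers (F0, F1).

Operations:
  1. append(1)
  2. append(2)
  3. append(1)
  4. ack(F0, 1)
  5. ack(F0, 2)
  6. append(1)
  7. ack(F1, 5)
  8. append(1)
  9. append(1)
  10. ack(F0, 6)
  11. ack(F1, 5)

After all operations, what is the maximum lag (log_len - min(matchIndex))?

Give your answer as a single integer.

Answer: 2

Derivation:
Op 1: append 1 -> log_len=1
Op 2: append 2 -> log_len=3
Op 3: append 1 -> log_len=4
Op 4: F0 acks idx 1 -> match: F0=1 F1=0; commitIndex=1
Op 5: F0 acks idx 2 -> match: F0=2 F1=0; commitIndex=2
Op 6: append 1 -> log_len=5
Op 7: F1 acks idx 5 -> match: F0=2 F1=5; commitIndex=5
Op 8: append 1 -> log_len=6
Op 9: append 1 -> log_len=7
Op 10: F0 acks idx 6 -> match: F0=6 F1=5; commitIndex=6
Op 11: F1 acks idx 5 -> match: F0=6 F1=5; commitIndex=6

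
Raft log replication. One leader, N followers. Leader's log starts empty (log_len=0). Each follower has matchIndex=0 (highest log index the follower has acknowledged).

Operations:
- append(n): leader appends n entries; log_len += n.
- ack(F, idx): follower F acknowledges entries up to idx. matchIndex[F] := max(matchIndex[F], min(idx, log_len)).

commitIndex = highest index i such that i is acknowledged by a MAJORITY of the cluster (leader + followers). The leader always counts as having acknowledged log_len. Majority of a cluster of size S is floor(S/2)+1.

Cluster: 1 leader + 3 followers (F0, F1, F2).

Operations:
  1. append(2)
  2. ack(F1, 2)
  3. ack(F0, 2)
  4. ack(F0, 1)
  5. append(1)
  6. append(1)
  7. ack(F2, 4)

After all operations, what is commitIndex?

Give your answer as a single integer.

Op 1: append 2 -> log_len=2
Op 2: F1 acks idx 2 -> match: F0=0 F1=2 F2=0; commitIndex=0
Op 3: F0 acks idx 2 -> match: F0=2 F1=2 F2=0; commitIndex=2
Op 4: F0 acks idx 1 -> match: F0=2 F1=2 F2=0; commitIndex=2
Op 5: append 1 -> log_len=3
Op 6: append 1 -> log_len=4
Op 7: F2 acks idx 4 -> match: F0=2 F1=2 F2=4; commitIndex=2

Answer: 2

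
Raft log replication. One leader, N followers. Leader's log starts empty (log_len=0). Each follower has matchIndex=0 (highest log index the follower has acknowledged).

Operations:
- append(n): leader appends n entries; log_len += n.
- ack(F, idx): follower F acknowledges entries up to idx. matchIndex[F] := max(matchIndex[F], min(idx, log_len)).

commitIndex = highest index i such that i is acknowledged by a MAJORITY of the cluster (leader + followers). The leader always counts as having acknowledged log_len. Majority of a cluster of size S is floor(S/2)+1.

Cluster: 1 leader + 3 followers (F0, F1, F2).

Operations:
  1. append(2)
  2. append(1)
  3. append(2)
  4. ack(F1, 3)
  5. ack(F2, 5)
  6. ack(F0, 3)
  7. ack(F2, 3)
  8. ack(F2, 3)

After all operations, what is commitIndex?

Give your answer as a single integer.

Answer: 3

Derivation:
Op 1: append 2 -> log_len=2
Op 2: append 1 -> log_len=3
Op 3: append 2 -> log_len=5
Op 4: F1 acks idx 3 -> match: F0=0 F1=3 F2=0; commitIndex=0
Op 5: F2 acks idx 5 -> match: F0=0 F1=3 F2=5; commitIndex=3
Op 6: F0 acks idx 3 -> match: F0=3 F1=3 F2=5; commitIndex=3
Op 7: F2 acks idx 3 -> match: F0=3 F1=3 F2=5; commitIndex=3
Op 8: F2 acks idx 3 -> match: F0=3 F1=3 F2=5; commitIndex=3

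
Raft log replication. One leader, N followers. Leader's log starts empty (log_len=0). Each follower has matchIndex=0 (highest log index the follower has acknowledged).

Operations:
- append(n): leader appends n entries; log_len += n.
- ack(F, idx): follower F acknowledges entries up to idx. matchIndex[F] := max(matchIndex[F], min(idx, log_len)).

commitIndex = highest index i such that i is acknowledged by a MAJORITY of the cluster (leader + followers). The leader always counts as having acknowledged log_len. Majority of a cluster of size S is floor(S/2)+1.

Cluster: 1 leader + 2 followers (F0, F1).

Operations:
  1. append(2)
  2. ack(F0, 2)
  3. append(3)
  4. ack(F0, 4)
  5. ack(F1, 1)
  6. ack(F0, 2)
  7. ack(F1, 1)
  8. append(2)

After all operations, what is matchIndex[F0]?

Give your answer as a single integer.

Answer: 4

Derivation:
Op 1: append 2 -> log_len=2
Op 2: F0 acks idx 2 -> match: F0=2 F1=0; commitIndex=2
Op 3: append 3 -> log_len=5
Op 4: F0 acks idx 4 -> match: F0=4 F1=0; commitIndex=4
Op 5: F1 acks idx 1 -> match: F0=4 F1=1; commitIndex=4
Op 6: F0 acks idx 2 -> match: F0=4 F1=1; commitIndex=4
Op 7: F1 acks idx 1 -> match: F0=4 F1=1; commitIndex=4
Op 8: append 2 -> log_len=7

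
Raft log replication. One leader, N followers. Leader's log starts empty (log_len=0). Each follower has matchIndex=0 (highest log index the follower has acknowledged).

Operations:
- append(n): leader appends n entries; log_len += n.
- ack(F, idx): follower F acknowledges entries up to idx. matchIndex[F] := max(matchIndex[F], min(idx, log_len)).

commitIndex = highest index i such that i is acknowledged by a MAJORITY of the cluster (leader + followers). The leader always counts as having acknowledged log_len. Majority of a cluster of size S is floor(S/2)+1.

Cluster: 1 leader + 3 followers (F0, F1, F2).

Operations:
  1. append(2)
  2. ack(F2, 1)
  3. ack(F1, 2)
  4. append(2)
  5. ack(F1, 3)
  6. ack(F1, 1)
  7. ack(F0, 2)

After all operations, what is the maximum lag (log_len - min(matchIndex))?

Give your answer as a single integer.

Answer: 3

Derivation:
Op 1: append 2 -> log_len=2
Op 2: F2 acks idx 1 -> match: F0=0 F1=0 F2=1; commitIndex=0
Op 3: F1 acks idx 2 -> match: F0=0 F1=2 F2=1; commitIndex=1
Op 4: append 2 -> log_len=4
Op 5: F1 acks idx 3 -> match: F0=0 F1=3 F2=1; commitIndex=1
Op 6: F1 acks idx 1 -> match: F0=0 F1=3 F2=1; commitIndex=1
Op 7: F0 acks idx 2 -> match: F0=2 F1=3 F2=1; commitIndex=2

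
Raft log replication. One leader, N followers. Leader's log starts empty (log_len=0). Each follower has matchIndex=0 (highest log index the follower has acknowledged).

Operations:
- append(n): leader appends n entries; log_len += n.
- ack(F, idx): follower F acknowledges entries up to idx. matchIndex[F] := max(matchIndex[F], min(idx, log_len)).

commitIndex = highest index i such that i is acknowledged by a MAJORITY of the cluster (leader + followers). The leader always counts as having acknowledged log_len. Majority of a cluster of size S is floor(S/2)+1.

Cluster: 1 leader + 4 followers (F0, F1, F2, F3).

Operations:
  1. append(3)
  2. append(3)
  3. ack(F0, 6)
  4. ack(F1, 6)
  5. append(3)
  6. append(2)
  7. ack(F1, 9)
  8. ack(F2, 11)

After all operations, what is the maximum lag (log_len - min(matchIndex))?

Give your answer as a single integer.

Op 1: append 3 -> log_len=3
Op 2: append 3 -> log_len=6
Op 3: F0 acks idx 6 -> match: F0=6 F1=0 F2=0 F3=0; commitIndex=0
Op 4: F1 acks idx 6 -> match: F0=6 F1=6 F2=0 F3=0; commitIndex=6
Op 5: append 3 -> log_len=9
Op 6: append 2 -> log_len=11
Op 7: F1 acks idx 9 -> match: F0=6 F1=9 F2=0 F3=0; commitIndex=6
Op 8: F2 acks idx 11 -> match: F0=6 F1=9 F2=11 F3=0; commitIndex=9

Answer: 11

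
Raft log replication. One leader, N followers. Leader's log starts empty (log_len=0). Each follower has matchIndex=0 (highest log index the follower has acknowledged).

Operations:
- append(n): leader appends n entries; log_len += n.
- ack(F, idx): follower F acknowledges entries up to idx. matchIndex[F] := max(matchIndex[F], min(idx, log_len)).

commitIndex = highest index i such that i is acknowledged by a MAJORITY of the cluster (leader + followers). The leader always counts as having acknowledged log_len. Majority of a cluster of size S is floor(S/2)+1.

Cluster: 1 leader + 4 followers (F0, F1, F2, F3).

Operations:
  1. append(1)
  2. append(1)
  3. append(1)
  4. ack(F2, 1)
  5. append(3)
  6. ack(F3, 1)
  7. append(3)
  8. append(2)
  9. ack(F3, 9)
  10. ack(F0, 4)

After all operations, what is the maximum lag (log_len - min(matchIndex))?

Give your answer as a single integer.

Answer: 11

Derivation:
Op 1: append 1 -> log_len=1
Op 2: append 1 -> log_len=2
Op 3: append 1 -> log_len=3
Op 4: F2 acks idx 1 -> match: F0=0 F1=0 F2=1 F3=0; commitIndex=0
Op 5: append 3 -> log_len=6
Op 6: F3 acks idx 1 -> match: F0=0 F1=0 F2=1 F3=1; commitIndex=1
Op 7: append 3 -> log_len=9
Op 8: append 2 -> log_len=11
Op 9: F3 acks idx 9 -> match: F0=0 F1=0 F2=1 F3=9; commitIndex=1
Op 10: F0 acks idx 4 -> match: F0=4 F1=0 F2=1 F3=9; commitIndex=4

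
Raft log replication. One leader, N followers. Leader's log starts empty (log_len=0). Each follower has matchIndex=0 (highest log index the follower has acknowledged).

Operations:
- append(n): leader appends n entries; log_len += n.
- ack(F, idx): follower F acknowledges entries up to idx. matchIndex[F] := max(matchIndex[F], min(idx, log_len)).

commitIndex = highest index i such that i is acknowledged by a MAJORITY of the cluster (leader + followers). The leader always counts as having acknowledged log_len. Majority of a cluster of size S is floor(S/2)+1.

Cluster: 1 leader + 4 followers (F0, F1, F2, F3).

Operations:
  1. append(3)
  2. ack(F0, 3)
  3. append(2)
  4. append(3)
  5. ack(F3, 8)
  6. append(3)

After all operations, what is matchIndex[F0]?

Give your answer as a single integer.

Answer: 3

Derivation:
Op 1: append 3 -> log_len=3
Op 2: F0 acks idx 3 -> match: F0=3 F1=0 F2=0 F3=0; commitIndex=0
Op 3: append 2 -> log_len=5
Op 4: append 3 -> log_len=8
Op 5: F3 acks idx 8 -> match: F0=3 F1=0 F2=0 F3=8; commitIndex=3
Op 6: append 3 -> log_len=11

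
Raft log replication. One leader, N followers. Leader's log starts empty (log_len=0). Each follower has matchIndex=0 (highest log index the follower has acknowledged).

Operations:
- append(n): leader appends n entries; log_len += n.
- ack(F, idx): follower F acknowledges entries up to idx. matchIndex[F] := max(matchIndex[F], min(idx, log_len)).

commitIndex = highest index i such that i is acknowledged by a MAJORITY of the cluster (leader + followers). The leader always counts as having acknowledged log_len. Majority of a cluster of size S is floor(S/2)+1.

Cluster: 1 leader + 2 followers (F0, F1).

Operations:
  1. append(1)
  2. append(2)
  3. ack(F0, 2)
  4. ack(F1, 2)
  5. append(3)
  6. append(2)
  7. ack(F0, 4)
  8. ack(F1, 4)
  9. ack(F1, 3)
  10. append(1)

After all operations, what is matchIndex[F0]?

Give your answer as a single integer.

Answer: 4

Derivation:
Op 1: append 1 -> log_len=1
Op 2: append 2 -> log_len=3
Op 3: F0 acks idx 2 -> match: F0=2 F1=0; commitIndex=2
Op 4: F1 acks idx 2 -> match: F0=2 F1=2; commitIndex=2
Op 5: append 3 -> log_len=6
Op 6: append 2 -> log_len=8
Op 7: F0 acks idx 4 -> match: F0=4 F1=2; commitIndex=4
Op 8: F1 acks idx 4 -> match: F0=4 F1=4; commitIndex=4
Op 9: F1 acks idx 3 -> match: F0=4 F1=4; commitIndex=4
Op 10: append 1 -> log_len=9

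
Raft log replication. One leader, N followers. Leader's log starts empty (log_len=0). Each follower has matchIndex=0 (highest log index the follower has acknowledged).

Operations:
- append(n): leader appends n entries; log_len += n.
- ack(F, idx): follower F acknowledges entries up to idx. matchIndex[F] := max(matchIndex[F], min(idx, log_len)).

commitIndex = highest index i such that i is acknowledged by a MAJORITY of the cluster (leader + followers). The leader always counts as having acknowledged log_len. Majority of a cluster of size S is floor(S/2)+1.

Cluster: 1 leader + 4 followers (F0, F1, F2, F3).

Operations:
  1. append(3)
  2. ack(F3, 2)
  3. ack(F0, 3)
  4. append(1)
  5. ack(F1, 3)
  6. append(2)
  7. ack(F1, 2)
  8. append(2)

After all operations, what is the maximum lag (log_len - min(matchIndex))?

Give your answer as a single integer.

Answer: 8

Derivation:
Op 1: append 3 -> log_len=3
Op 2: F3 acks idx 2 -> match: F0=0 F1=0 F2=0 F3=2; commitIndex=0
Op 3: F0 acks idx 3 -> match: F0=3 F1=0 F2=0 F3=2; commitIndex=2
Op 4: append 1 -> log_len=4
Op 5: F1 acks idx 3 -> match: F0=3 F1=3 F2=0 F3=2; commitIndex=3
Op 6: append 2 -> log_len=6
Op 7: F1 acks idx 2 -> match: F0=3 F1=3 F2=0 F3=2; commitIndex=3
Op 8: append 2 -> log_len=8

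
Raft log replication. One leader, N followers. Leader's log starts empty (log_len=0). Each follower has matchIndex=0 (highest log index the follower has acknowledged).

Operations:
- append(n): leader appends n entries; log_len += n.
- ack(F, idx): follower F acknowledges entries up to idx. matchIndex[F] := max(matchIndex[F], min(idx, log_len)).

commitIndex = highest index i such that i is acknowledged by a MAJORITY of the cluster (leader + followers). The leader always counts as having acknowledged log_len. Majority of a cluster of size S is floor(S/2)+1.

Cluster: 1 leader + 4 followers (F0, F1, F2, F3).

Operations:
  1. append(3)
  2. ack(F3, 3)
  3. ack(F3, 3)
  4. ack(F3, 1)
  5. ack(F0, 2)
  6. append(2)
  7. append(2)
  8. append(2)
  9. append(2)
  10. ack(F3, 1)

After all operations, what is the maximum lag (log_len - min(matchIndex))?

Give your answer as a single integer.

Answer: 11

Derivation:
Op 1: append 3 -> log_len=3
Op 2: F3 acks idx 3 -> match: F0=0 F1=0 F2=0 F3=3; commitIndex=0
Op 3: F3 acks idx 3 -> match: F0=0 F1=0 F2=0 F3=3; commitIndex=0
Op 4: F3 acks idx 1 -> match: F0=0 F1=0 F2=0 F3=3; commitIndex=0
Op 5: F0 acks idx 2 -> match: F0=2 F1=0 F2=0 F3=3; commitIndex=2
Op 6: append 2 -> log_len=5
Op 7: append 2 -> log_len=7
Op 8: append 2 -> log_len=9
Op 9: append 2 -> log_len=11
Op 10: F3 acks idx 1 -> match: F0=2 F1=0 F2=0 F3=3; commitIndex=2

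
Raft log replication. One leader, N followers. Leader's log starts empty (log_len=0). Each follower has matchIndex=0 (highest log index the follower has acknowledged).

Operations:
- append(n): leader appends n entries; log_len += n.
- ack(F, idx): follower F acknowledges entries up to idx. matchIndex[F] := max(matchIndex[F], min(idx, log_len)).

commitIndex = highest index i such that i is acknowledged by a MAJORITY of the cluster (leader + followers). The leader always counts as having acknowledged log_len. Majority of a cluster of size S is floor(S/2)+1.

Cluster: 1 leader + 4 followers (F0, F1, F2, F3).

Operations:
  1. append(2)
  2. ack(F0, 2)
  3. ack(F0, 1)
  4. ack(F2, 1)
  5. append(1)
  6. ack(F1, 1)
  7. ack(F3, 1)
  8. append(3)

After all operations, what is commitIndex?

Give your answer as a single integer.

Answer: 1

Derivation:
Op 1: append 2 -> log_len=2
Op 2: F0 acks idx 2 -> match: F0=2 F1=0 F2=0 F3=0; commitIndex=0
Op 3: F0 acks idx 1 -> match: F0=2 F1=0 F2=0 F3=0; commitIndex=0
Op 4: F2 acks idx 1 -> match: F0=2 F1=0 F2=1 F3=0; commitIndex=1
Op 5: append 1 -> log_len=3
Op 6: F1 acks idx 1 -> match: F0=2 F1=1 F2=1 F3=0; commitIndex=1
Op 7: F3 acks idx 1 -> match: F0=2 F1=1 F2=1 F3=1; commitIndex=1
Op 8: append 3 -> log_len=6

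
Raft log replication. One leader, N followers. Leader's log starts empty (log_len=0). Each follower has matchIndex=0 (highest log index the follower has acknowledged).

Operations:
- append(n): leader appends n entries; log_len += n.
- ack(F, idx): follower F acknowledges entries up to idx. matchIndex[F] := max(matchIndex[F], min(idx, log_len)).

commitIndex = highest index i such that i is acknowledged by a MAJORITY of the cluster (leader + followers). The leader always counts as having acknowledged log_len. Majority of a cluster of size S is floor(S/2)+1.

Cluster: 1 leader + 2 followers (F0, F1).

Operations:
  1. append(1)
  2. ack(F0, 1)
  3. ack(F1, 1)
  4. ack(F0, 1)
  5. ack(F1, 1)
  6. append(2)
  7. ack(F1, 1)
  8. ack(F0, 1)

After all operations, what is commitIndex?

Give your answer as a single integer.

Op 1: append 1 -> log_len=1
Op 2: F0 acks idx 1 -> match: F0=1 F1=0; commitIndex=1
Op 3: F1 acks idx 1 -> match: F0=1 F1=1; commitIndex=1
Op 4: F0 acks idx 1 -> match: F0=1 F1=1; commitIndex=1
Op 5: F1 acks idx 1 -> match: F0=1 F1=1; commitIndex=1
Op 6: append 2 -> log_len=3
Op 7: F1 acks idx 1 -> match: F0=1 F1=1; commitIndex=1
Op 8: F0 acks idx 1 -> match: F0=1 F1=1; commitIndex=1

Answer: 1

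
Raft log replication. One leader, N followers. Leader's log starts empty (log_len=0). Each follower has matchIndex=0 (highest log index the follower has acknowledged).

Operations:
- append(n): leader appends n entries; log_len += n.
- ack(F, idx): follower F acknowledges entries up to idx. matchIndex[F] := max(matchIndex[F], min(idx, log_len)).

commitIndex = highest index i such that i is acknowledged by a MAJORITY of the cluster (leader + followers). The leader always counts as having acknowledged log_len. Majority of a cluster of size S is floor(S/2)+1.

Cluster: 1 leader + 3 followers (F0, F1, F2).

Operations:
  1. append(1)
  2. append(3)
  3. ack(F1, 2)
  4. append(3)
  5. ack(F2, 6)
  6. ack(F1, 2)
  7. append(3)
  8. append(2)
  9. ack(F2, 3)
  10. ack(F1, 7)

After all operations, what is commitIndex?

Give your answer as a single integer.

Op 1: append 1 -> log_len=1
Op 2: append 3 -> log_len=4
Op 3: F1 acks idx 2 -> match: F0=0 F1=2 F2=0; commitIndex=0
Op 4: append 3 -> log_len=7
Op 5: F2 acks idx 6 -> match: F0=0 F1=2 F2=6; commitIndex=2
Op 6: F1 acks idx 2 -> match: F0=0 F1=2 F2=6; commitIndex=2
Op 7: append 3 -> log_len=10
Op 8: append 2 -> log_len=12
Op 9: F2 acks idx 3 -> match: F0=0 F1=2 F2=6; commitIndex=2
Op 10: F1 acks idx 7 -> match: F0=0 F1=7 F2=6; commitIndex=6

Answer: 6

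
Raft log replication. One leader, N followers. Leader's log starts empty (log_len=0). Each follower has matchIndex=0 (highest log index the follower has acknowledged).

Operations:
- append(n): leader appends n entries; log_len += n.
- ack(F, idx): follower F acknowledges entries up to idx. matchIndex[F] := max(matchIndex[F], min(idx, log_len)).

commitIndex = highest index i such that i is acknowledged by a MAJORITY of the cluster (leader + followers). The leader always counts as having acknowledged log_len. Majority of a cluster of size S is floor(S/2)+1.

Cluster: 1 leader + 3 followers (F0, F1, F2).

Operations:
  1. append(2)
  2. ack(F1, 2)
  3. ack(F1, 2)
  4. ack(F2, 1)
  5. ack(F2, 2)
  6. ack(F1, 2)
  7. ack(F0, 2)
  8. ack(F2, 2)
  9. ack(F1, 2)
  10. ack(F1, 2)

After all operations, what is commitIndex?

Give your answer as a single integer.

Answer: 2

Derivation:
Op 1: append 2 -> log_len=2
Op 2: F1 acks idx 2 -> match: F0=0 F1=2 F2=0; commitIndex=0
Op 3: F1 acks idx 2 -> match: F0=0 F1=2 F2=0; commitIndex=0
Op 4: F2 acks idx 1 -> match: F0=0 F1=2 F2=1; commitIndex=1
Op 5: F2 acks idx 2 -> match: F0=0 F1=2 F2=2; commitIndex=2
Op 6: F1 acks idx 2 -> match: F0=0 F1=2 F2=2; commitIndex=2
Op 7: F0 acks idx 2 -> match: F0=2 F1=2 F2=2; commitIndex=2
Op 8: F2 acks idx 2 -> match: F0=2 F1=2 F2=2; commitIndex=2
Op 9: F1 acks idx 2 -> match: F0=2 F1=2 F2=2; commitIndex=2
Op 10: F1 acks idx 2 -> match: F0=2 F1=2 F2=2; commitIndex=2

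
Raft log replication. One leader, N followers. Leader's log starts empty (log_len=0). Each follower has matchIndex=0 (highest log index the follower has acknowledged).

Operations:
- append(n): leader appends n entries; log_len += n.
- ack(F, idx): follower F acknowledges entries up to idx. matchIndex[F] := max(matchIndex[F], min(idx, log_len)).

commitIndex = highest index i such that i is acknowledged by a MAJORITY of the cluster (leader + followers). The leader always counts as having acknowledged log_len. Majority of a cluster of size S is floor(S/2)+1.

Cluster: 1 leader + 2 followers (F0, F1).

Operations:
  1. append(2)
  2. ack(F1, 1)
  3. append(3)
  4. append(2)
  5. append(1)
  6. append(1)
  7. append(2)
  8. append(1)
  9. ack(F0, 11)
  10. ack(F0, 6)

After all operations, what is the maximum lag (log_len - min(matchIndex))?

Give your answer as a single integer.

Op 1: append 2 -> log_len=2
Op 2: F1 acks idx 1 -> match: F0=0 F1=1; commitIndex=1
Op 3: append 3 -> log_len=5
Op 4: append 2 -> log_len=7
Op 5: append 1 -> log_len=8
Op 6: append 1 -> log_len=9
Op 7: append 2 -> log_len=11
Op 8: append 1 -> log_len=12
Op 9: F0 acks idx 11 -> match: F0=11 F1=1; commitIndex=11
Op 10: F0 acks idx 6 -> match: F0=11 F1=1; commitIndex=11

Answer: 11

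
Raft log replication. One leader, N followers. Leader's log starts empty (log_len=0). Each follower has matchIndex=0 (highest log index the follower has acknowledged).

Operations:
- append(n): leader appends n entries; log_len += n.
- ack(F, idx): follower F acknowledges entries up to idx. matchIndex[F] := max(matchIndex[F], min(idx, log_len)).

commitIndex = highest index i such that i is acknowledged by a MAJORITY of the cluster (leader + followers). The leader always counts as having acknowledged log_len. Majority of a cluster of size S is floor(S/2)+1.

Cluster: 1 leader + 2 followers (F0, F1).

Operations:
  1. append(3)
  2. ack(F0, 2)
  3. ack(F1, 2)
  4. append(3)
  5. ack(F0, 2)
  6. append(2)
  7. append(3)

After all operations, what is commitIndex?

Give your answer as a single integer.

Op 1: append 3 -> log_len=3
Op 2: F0 acks idx 2 -> match: F0=2 F1=0; commitIndex=2
Op 3: F1 acks idx 2 -> match: F0=2 F1=2; commitIndex=2
Op 4: append 3 -> log_len=6
Op 5: F0 acks idx 2 -> match: F0=2 F1=2; commitIndex=2
Op 6: append 2 -> log_len=8
Op 7: append 3 -> log_len=11

Answer: 2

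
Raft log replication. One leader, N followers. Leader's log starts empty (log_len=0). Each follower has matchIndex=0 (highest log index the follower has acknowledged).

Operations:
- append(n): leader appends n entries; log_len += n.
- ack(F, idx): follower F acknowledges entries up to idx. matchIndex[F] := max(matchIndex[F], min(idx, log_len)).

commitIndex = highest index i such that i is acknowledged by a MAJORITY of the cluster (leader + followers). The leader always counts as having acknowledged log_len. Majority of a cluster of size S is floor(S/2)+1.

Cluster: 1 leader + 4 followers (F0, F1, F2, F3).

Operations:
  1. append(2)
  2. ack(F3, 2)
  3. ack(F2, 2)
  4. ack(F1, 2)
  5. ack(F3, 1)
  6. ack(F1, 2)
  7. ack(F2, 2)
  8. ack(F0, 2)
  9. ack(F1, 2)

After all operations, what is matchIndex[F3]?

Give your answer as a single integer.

Op 1: append 2 -> log_len=2
Op 2: F3 acks idx 2 -> match: F0=0 F1=0 F2=0 F3=2; commitIndex=0
Op 3: F2 acks idx 2 -> match: F0=0 F1=0 F2=2 F3=2; commitIndex=2
Op 4: F1 acks idx 2 -> match: F0=0 F1=2 F2=2 F3=2; commitIndex=2
Op 5: F3 acks idx 1 -> match: F0=0 F1=2 F2=2 F3=2; commitIndex=2
Op 6: F1 acks idx 2 -> match: F0=0 F1=2 F2=2 F3=2; commitIndex=2
Op 7: F2 acks idx 2 -> match: F0=0 F1=2 F2=2 F3=2; commitIndex=2
Op 8: F0 acks idx 2 -> match: F0=2 F1=2 F2=2 F3=2; commitIndex=2
Op 9: F1 acks idx 2 -> match: F0=2 F1=2 F2=2 F3=2; commitIndex=2

Answer: 2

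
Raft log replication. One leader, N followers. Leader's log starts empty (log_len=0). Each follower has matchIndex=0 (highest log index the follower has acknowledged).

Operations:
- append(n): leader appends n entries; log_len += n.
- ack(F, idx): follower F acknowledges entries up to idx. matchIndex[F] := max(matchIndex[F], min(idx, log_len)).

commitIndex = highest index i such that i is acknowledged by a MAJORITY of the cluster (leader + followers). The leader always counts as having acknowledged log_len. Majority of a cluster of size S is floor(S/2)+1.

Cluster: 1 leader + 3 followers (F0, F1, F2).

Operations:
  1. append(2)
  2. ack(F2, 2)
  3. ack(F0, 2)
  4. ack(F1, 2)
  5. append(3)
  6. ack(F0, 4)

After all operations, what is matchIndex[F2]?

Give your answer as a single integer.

Answer: 2

Derivation:
Op 1: append 2 -> log_len=2
Op 2: F2 acks idx 2 -> match: F0=0 F1=0 F2=2; commitIndex=0
Op 3: F0 acks idx 2 -> match: F0=2 F1=0 F2=2; commitIndex=2
Op 4: F1 acks idx 2 -> match: F0=2 F1=2 F2=2; commitIndex=2
Op 5: append 3 -> log_len=5
Op 6: F0 acks idx 4 -> match: F0=4 F1=2 F2=2; commitIndex=2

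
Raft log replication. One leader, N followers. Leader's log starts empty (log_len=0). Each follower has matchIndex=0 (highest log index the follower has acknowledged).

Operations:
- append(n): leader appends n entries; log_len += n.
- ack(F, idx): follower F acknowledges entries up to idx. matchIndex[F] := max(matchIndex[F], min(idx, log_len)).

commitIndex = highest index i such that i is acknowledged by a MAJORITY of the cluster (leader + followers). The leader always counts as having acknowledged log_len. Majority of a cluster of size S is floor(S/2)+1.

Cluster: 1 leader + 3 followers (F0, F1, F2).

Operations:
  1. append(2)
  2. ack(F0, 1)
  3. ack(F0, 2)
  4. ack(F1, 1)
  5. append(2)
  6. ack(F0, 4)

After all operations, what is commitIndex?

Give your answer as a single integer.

Answer: 1

Derivation:
Op 1: append 2 -> log_len=2
Op 2: F0 acks idx 1 -> match: F0=1 F1=0 F2=0; commitIndex=0
Op 3: F0 acks idx 2 -> match: F0=2 F1=0 F2=0; commitIndex=0
Op 4: F1 acks idx 1 -> match: F0=2 F1=1 F2=0; commitIndex=1
Op 5: append 2 -> log_len=4
Op 6: F0 acks idx 4 -> match: F0=4 F1=1 F2=0; commitIndex=1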